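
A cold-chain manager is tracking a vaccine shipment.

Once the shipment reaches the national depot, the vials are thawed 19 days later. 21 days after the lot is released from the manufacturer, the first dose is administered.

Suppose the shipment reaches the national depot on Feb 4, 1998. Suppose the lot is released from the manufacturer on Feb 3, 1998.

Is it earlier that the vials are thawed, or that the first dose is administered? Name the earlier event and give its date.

The shipment reaches the national depot: Feb 4, 1998.
The vials are thawed: Feb 4, 1998 + 19 days = Feb 23, 1998.
The lot is released from the manufacturer: Feb 3, 1998.
The first dose is administered: Feb 3, 1998 + 21 days = Feb 24, 1998.
Comparing: the vials are thawed on Feb 23, 1998 vs the first dose is administered on Feb 24, 1998. Earlier: the vials are thawed.

The vials are thawed — Feb 23, 1998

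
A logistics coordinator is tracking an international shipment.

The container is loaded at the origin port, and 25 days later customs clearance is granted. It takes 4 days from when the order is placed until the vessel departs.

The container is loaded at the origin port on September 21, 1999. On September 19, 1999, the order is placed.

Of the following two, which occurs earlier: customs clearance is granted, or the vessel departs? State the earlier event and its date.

The vessel departs — September 23, 1999

The container is loaded at the origin port: Sep 21, 1999.
Customs clearance is granted: Sep 21, 1999 + 25 days = Oct 16, 1999.
The order is placed: Sep 19, 1999.
The vessel departs: Sep 19, 1999 + 4 days = Sep 23, 1999.
Comparing: customs clearance is granted on Oct 16, 1999 vs the vessel departs on Sep 23, 1999. Earlier: the vessel departs.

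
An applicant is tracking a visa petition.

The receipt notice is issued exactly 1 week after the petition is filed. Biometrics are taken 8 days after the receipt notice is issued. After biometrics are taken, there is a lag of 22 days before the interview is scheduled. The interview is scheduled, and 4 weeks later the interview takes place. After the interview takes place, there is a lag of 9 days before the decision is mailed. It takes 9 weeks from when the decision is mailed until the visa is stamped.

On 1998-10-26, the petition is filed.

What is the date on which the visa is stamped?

1999-03-12

The petition is filed: Oct 26, 1998.
The receipt notice is issued: Oct 26, 1998 + 1 week = Nov 2, 1998.
Biometrics are taken: Nov 2, 1998 + 8 days = Nov 10, 1998.
The interview is scheduled: Nov 10, 1998 + 22 days = Dec 2, 1998.
The interview takes place: Dec 2, 1998 + 4 weeks = Dec 30, 1998.
The decision is mailed: Dec 30, 1998 + 9 days = Jan 8, 1999.
The visa is stamped: Jan 8, 1999 + 9 weeks = Mar 12, 1999.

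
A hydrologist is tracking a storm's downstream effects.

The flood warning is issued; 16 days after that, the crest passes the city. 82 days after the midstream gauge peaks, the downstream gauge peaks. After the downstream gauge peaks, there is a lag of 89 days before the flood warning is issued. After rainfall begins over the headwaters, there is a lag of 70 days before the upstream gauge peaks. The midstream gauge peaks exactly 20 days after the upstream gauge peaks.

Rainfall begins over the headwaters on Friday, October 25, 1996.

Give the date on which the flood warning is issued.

Rainfall begins over the headwaters: Oct 25, 1996.
The upstream gauge peaks: Oct 25, 1996 + 70 days = Jan 3, 1997.
The midstream gauge peaks: Jan 3, 1997 + 20 days = Jan 23, 1997.
The downstream gauge peaks: Jan 23, 1997 + 82 days = Apr 15, 1997.
The flood warning is issued: Apr 15, 1997 + 89 days = Jul 13, 1997.

Sunday, July 13, 1997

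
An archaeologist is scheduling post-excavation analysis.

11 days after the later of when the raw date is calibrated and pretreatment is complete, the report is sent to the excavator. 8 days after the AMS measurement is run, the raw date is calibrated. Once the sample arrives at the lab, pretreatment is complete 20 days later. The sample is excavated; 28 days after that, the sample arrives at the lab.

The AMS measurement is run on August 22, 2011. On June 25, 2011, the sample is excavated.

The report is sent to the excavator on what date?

The AMS measurement is run: Aug 22, 2011.
The raw date is calibrated: Aug 22, 2011 + 8 days = Aug 30, 2011.
The sample is excavated: Jun 25, 2011.
The sample arrives at the lab: Jun 25, 2011 + 28 days = Jul 23, 2011.
Pretreatment is complete: Jul 23, 2011 + 20 days = Aug 12, 2011.
Both prerequisites met — the raw date is calibrated (Aug 30, 2011), pretreatment is complete (Aug 12, 2011); the later is Aug 30, 2011.
The report is sent to the excavator: Aug 30, 2011 + 11 days = Sep 10, 2011.

September 10, 2011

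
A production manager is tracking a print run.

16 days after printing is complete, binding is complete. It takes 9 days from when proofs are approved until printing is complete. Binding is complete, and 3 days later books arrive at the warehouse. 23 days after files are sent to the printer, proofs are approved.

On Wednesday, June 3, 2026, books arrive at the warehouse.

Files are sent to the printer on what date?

Books arrive at the warehouse: Jun 3, 2026.
Binding is complete: Jun 3, 2026 − 3 days = May 31, 2026.
Printing is complete: May 31, 2026 − 16 days = May 15, 2026.
Proofs are approved: May 15, 2026 − 9 days = May 6, 2026.
Files are sent to the printer: May 6, 2026 − 23 days = Apr 13, 2026.

Monday, April 13, 2026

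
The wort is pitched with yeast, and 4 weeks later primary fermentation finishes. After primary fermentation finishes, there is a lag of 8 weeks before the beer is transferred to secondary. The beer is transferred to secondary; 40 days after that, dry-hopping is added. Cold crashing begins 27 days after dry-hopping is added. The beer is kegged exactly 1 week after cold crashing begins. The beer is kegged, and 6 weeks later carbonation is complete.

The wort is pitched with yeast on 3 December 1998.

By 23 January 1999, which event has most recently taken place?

The wort is pitched with yeast: Dec 3, 1998.
Primary fermentation finishes: Dec 3, 1998 + 4 weeks = Dec 31, 1998.
The beer is transferred to secondary: Dec 31, 1998 + 8 weeks = Feb 25, 1999.
Dry-hopping is added: Feb 25, 1999 + 40 days = Apr 6, 1999.
Cold crashing begins: Apr 6, 1999 + 27 days = May 3, 1999.
The beer is kegged: May 3, 1999 + 1 week = May 10, 1999.
Carbonation is complete: May 10, 1999 + 6 weeks = Jun 21, 1999.
Jan 23, 1999 falls between when primary fermentation finishes (Dec 31, 1998) and when the beer is transferred to secondary (Feb 25, 1999).

Primary fermentation finishes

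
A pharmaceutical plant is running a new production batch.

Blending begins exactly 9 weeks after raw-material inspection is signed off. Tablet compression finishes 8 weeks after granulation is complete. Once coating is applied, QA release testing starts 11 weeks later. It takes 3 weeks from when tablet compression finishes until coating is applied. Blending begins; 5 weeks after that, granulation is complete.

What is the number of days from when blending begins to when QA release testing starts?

Causal path: blending begins → granulation is complete → tablet compression finishes → coating is applied → QA release testing starts.
Total delay along the path: 5 + 8 + 3 + 11 weeks = 27 weeks = 189 days.

189 days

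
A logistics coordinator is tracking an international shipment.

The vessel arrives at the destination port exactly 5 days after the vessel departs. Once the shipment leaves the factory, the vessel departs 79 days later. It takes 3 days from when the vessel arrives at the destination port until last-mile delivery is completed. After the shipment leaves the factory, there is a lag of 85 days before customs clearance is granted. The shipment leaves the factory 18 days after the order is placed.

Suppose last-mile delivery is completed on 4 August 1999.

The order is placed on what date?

21 April 1999

Last-mile delivery is completed: Aug 4, 1999.
The vessel arrives at the destination port: Aug 4, 1999 − 3 days = Aug 1, 1999.
The vessel departs: Aug 1, 1999 − 5 days = Jul 27, 1999.
The shipment leaves the factory: Jul 27, 1999 − 79 days = May 9, 1999.
The order is placed: May 9, 1999 − 18 days = Apr 21, 1999.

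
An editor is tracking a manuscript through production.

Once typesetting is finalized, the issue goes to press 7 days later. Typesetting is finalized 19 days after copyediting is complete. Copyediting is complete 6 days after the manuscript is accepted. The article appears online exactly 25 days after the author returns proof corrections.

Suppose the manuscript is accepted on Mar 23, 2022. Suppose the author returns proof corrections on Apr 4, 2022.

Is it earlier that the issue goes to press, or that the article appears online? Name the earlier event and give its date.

The manuscript is accepted: Mar 23, 2022.
Copyediting is complete: Mar 23, 2022 + 6 days = Mar 29, 2022.
Typesetting is finalized: Mar 29, 2022 + 19 days = Apr 17, 2022.
The issue goes to press: Apr 17, 2022 + 7 days = Apr 24, 2022.
The author returns proof corrections: Apr 4, 2022.
The article appears online: Apr 4, 2022 + 25 days = Apr 29, 2022.
Comparing: the issue goes to press on Apr 24, 2022 vs the article appears online on Apr 29, 2022. Earlier: the issue goes to press.

The issue goes to press — Apr 24, 2022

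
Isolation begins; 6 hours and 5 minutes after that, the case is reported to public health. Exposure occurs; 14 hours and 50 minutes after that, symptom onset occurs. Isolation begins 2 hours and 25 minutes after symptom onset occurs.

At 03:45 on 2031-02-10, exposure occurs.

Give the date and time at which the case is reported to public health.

Exposure occurs: 03:45 Feb 10, 2031.
Symptom onset occurs: 03:45 Feb 10, 2031 + 14h50m = 18:35 Feb 10, 2031.
Isolation begins: 18:35 Feb 10, 2031 + 2h25m = 21:00 Feb 10, 2031.
The case is reported to public health: 21:00 Feb 10, 2031 + 6h05m = 03:05 Feb 11, 2031.

03:05 on 2031-02-11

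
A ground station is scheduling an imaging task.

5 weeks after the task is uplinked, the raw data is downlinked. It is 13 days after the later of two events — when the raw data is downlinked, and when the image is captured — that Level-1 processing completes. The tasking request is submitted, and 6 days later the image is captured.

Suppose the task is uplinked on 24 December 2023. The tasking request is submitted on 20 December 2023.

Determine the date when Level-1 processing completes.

10 February 2024

The task is uplinked: Dec 24, 2023.
The raw data is downlinked: Dec 24, 2023 + 5 weeks = Jan 28, 2024.
The tasking request is submitted: Dec 20, 2023.
The image is captured: Dec 20, 2023 + 6 days = Dec 26, 2023.
Both prerequisites met — the raw data is downlinked (Jan 28, 2024), the image is captured (Dec 26, 2023); the later is Jan 28, 2024.
Level-1 processing completes: Jan 28, 2024 + 13 days = Feb 10, 2024.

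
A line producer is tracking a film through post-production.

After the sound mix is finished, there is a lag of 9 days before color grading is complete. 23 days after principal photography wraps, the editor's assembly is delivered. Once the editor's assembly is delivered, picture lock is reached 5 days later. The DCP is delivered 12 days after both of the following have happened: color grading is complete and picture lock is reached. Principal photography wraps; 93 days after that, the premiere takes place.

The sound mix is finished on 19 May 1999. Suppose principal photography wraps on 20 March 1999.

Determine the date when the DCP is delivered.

9 June 1999

The sound mix is finished: May 19, 1999.
Color grading is complete: May 19, 1999 + 9 days = May 28, 1999.
Principal photography wraps: Mar 20, 1999.
The editor's assembly is delivered: Mar 20, 1999 + 23 days = Apr 12, 1999.
Picture lock is reached: Apr 12, 1999 + 5 days = Apr 17, 1999.
Both prerequisites met — color grading is complete (May 28, 1999), picture lock is reached (Apr 17, 1999); the later is May 28, 1999.
The DCP is delivered: May 28, 1999 + 12 days = Jun 9, 1999.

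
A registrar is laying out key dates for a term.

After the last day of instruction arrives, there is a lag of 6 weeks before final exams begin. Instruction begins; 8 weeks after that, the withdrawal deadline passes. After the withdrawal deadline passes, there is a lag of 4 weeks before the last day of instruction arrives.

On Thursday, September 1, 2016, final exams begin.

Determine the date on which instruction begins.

Final exams begin: Sep 1, 2016.
The last day of instruction arrives: Sep 1, 2016 − 6 weeks = Jul 21, 2016.
The withdrawal deadline passes: Jul 21, 2016 − 4 weeks = Jun 23, 2016.
Instruction begins: Jun 23, 2016 − 8 weeks = Apr 28, 2016.

Thursday, April 28, 2016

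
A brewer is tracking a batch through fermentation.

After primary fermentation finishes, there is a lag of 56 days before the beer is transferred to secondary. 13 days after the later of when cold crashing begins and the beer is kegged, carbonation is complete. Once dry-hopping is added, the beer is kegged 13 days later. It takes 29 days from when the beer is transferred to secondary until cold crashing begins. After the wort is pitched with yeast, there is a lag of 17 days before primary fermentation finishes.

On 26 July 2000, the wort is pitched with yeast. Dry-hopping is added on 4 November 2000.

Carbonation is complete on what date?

The wort is pitched with yeast: Jul 26, 2000.
Primary fermentation finishes: Jul 26, 2000 + 17 days = Aug 12, 2000.
The beer is transferred to secondary: Aug 12, 2000 + 56 days = Oct 7, 2000.
Cold crashing begins: Oct 7, 2000 + 29 days = Nov 5, 2000.
Dry-hopping is added: Nov 4, 2000.
The beer is kegged: Nov 4, 2000 + 13 days = Nov 17, 2000.
Both prerequisites met — cold crashing begins (Nov 5, 2000), the beer is kegged (Nov 17, 2000); the later is Nov 17, 2000.
Carbonation is complete: Nov 17, 2000 + 13 days = Nov 30, 2000.

30 November 2000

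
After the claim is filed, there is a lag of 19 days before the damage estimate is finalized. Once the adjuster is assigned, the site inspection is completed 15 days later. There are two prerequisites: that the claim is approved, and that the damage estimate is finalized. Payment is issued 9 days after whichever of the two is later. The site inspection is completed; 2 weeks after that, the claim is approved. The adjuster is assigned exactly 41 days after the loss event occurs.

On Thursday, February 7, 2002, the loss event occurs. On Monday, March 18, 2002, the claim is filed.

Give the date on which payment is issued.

The loss event occurs: Feb 7, 2002.
The adjuster is assigned: Feb 7, 2002 + 41 days = Mar 20, 2002.
The site inspection is completed: Mar 20, 2002 + 15 days = Apr 4, 2002.
The claim is approved: Apr 4, 2002 + 2 weeks = Apr 18, 2002.
The claim is filed: Mar 18, 2002.
The damage estimate is finalized: Mar 18, 2002 + 19 days = Apr 6, 2002.
Both prerequisites met — the claim is approved (Apr 18, 2002), the damage estimate is finalized (Apr 6, 2002); the later is Apr 18, 2002.
Payment is issued: Apr 18, 2002 + 9 days = Apr 27, 2002.

Saturday, April 27, 2002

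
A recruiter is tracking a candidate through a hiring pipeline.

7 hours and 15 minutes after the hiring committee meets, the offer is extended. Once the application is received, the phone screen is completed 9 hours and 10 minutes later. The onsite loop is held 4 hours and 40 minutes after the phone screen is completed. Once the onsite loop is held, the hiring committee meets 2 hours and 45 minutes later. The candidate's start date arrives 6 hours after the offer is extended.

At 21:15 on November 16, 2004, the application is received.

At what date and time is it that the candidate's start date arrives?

03:05 on November 18, 2004

The application is received: 21:15 Nov 16, 2004.
The phone screen is completed: 21:15 Nov 16, 2004 + 9h10m = 06:25 Nov 17, 2004.
The onsite loop is held: 06:25 Nov 17, 2004 + 4h40m = 11:05 Nov 17, 2004.
The hiring committee meets: 11:05 Nov 17, 2004 + 2h45m = 13:50 Nov 17, 2004.
The offer is extended: 13:50 Nov 17, 2004 + 7h15m = 21:05 Nov 17, 2004.
The candidate's start date arrives: 21:05 Nov 17, 2004 + 6h = 03:05 Nov 18, 2004.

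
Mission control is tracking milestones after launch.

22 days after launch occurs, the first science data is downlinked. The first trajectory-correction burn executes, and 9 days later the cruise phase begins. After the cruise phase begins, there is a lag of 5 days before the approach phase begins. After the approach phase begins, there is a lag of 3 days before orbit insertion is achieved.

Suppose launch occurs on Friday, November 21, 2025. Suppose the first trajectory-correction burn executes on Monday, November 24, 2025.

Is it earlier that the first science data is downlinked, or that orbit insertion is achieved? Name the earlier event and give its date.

Launch occurs: Nov 21, 2025.
The first science data is downlinked: Nov 21, 2025 + 22 days = Dec 13, 2025.
The first trajectory-correction burn executes: Nov 24, 2025.
The cruise phase begins: Nov 24, 2025 + 9 days = Dec 3, 2025.
The approach phase begins: Dec 3, 2025 + 5 days = Dec 8, 2025.
Orbit insertion is achieved: Dec 8, 2025 + 3 days = Dec 11, 2025.
Comparing: the first science data is downlinked on Dec 13, 2025 vs orbit insertion is achieved on Dec 11, 2025. Earlier: orbit insertion is achieved.

Orbit insertion is achieved — Thursday, December 11, 2025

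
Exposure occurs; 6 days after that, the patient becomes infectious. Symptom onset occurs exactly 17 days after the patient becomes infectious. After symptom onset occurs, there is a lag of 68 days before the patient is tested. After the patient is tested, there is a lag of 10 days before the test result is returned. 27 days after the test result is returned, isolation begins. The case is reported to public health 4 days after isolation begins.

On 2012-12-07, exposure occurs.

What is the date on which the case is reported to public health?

Exposure occurs: Dec 7, 2012.
The patient becomes infectious: Dec 7, 2012 + 6 days = Dec 13, 2012.
Symptom onset occurs: Dec 13, 2012 + 17 days = Dec 30, 2012.
The patient is tested: Dec 30, 2012 + 68 days = Mar 8, 2013.
The test result is returned: Mar 8, 2013 + 10 days = Mar 18, 2013.
Isolation begins: Mar 18, 2013 + 27 days = Apr 14, 2013.
The case is reported to public health: Apr 14, 2013 + 4 days = Apr 18, 2013.

2013-04-18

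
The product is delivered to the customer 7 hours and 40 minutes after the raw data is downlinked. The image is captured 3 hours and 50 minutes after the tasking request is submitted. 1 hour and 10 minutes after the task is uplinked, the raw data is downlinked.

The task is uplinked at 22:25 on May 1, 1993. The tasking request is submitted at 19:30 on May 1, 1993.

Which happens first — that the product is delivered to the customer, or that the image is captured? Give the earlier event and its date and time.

The image is captured — 23:20 on May 1, 1993

The task is uplinked: 22:25 May 1, 1993.
The raw data is downlinked: 22:25 May 1, 1993 + 1h10m = 23:35 May 1, 1993.
The product is delivered to the customer: 23:35 May 1, 1993 + 7h40m = 07:15 May 2, 1993.
The tasking request is submitted: 19:30 May 1, 1993.
The image is captured: 19:30 May 1, 1993 + 3h50m = 23:20 May 1, 1993.
Comparing: the product is delivered to the customer at 07:15 May 2, 1993 vs the image is captured at 23:20 May 1, 1993. Earlier: the image is captured.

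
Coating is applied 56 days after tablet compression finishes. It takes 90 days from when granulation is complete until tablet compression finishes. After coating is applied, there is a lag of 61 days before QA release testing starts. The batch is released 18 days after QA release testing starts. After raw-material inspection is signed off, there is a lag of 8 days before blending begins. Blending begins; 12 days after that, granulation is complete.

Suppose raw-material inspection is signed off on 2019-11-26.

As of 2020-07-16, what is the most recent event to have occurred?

Raw-material inspection is signed off: Nov 26, 2019.
Blending begins: Nov 26, 2019 + 8 days = Dec 4, 2019.
Granulation is complete: Dec 4, 2019 + 12 days = Dec 16, 2019.
Tablet compression finishes: Dec 16, 2019 + 90 days = Mar 15, 2020.
Coating is applied: Mar 15, 2020 + 56 days = May 10, 2020.
QA release testing starts: May 10, 2020 + 61 days = Jul 10, 2020.
The batch is released: Jul 10, 2020 + 18 days = Jul 28, 2020.
Jul 16, 2020 falls between when QA release testing starts (Jul 10, 2020) and when the batch is released (Jul 28, 2020).

QA release testing starts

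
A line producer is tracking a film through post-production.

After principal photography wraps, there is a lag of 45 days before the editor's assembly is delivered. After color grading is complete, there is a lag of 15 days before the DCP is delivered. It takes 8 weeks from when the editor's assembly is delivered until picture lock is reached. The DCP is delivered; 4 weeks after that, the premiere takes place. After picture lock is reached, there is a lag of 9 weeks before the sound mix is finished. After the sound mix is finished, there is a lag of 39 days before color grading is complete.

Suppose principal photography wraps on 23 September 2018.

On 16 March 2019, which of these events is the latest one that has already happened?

The sound mix is finished

Principal photography wraps: Sep 23, 2018.
The editor's assembly is delivered: Sep 23, 2018 + 45 days = Nov 7, 2018.
Picture lock is reached: Nov 7, 2018 + 8 weeks = Jan 2, 2019.
The sound mix is finished: Jan 2, 2019 + 9 weeks = Mar 6, 2019.
Color grading is complete: Mar 6, 2019 + 39 days = Apr 14, 2019.
The DCP is delivered: Apr 14, 2019 + 15 days = Apr 29, 2019.
The premiere takes place: Apr 29, 2019 + 4 weeks = May 27, 2019.
Mar 16, 2019 falls between when the sound mix is finished (Mar 6, 2019) and when color grading is complete (Apr 14, 2019).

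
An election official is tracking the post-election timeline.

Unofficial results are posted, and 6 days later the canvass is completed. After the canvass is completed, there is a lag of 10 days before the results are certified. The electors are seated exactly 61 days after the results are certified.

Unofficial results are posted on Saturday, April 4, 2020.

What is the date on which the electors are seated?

Saturday, June 20, 2020

Unofficial results are posted: Apr 4, 2020.
The canvass is completed: Apr 4, 2020 + 6 days = Apr 10, 2020.
The results are certified: Apr 10, 2020 + 10 days = Apr 20, 2020.
The electors are seated: Apr 20, 2020 + 61 days = Jun 20, 2020.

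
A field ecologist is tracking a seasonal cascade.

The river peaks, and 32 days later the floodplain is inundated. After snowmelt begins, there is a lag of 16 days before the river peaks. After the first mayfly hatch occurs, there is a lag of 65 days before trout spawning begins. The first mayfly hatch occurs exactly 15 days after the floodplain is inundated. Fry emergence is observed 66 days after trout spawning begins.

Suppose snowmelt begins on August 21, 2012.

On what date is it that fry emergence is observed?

March 3, 2013

Snowmelt begins: Aug 21, 2012.
The river peaks: Aug 21, 2012 + 16 days = Sep 6, 2012.
The floodplain is inundated: Sep 6, 2012 + 32 days = Oct 8, 2012.
The first mayfly hatch occurs: Oct 8, 2012 + 15 days = Oct 23, 2012.
Trout spawning begins: Oct 23, 2012 + 65 days = Dec 27, 2012.
Fry emergence is observed: Dec 27, 2012 + 66 days = Mar 3, 2013.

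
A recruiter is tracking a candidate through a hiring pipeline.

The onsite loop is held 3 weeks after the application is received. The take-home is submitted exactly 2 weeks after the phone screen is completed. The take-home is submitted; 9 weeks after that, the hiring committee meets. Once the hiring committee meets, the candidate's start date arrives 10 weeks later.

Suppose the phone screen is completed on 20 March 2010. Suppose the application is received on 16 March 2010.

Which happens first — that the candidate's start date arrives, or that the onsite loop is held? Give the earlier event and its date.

The onsite loop is held — 6 April 2010

The phone screen is completed: Mar 20, 2010.
The take-home is submitted: Mar 20, 2010 + 2 weeks = Apr 3, 2010.
The hiring committee meets: Apr 3, 2010 + 9 weeks = Jun 5, 2010.
The candidate's start date arrives: Jun 5, 2010 + 10 weeks = Aug 14, 2010.
The application is received: Mar 16, 2010.
The onsite loop is held: Mar 16, 2010 + 3 weeks = Apr 6, 2010.
Comparing: the candidate's start date arrives on Aug 14, 2010 vs the onsite loop is held on Apr 6, 2010. Earlier: the onsite loop is held.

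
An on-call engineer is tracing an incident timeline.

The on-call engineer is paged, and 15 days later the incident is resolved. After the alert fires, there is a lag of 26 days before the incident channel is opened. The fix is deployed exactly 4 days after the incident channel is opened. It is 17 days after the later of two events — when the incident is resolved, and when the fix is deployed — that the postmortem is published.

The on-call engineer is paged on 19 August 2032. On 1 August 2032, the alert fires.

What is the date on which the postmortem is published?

The on-call engineer is paged: Aug 19, 2032.
The incident is resolved: Aug 19, 2032 + 15 days = Sep 3, 2032.
The alert fires: Aug 1, 2032.
The incident channel is opened: Aug 1, 2032 + 26 days = Aug 27, 2032.
The fix is deployed: Aug 27, 2032 + 4 days = Aug 31, 2032.
Both prerequisites met — the incident is resolved (Sep 3, 2032), the fix is deployed (Aug 31, 2032); the later is Sep 3, 2032.
The postmortem is published: Sep 3, 2032 + 17 days = Sep 20, 2032.

20 September 2032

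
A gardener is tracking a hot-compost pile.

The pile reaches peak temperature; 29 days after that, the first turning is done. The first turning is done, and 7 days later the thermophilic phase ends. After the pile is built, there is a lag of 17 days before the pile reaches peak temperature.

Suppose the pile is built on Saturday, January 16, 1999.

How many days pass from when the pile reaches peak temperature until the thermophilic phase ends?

Causal path: the pile reaches peak temperature → the first turning is done → the thermophilic phase ends.
Total delay along the path: 29 + 7 = 36 days.

36 days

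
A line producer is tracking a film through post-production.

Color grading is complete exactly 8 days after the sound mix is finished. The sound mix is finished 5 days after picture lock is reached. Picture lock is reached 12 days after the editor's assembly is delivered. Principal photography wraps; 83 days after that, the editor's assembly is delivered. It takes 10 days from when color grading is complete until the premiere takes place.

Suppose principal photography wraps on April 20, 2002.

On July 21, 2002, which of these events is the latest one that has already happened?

Principal photography wraps: Apr 20, 2002.
The editor's assembly is delivered: Apr 20, 2002 + 83 days = Jul 12, 2002.
Picture lock is reached: Jul 12, 2002 + 12 days = Jul 24, 2002.
The sound mix is finished: Jul 24, 2002 + 5 days = Jul 29, 2002.
Color grading is complete: Jul 29, 2002 + 8 days = Aug 6, 2002.
The premiere takes place: Aug 6, 2002 + 10 days = Aug 16, 2002.
Jul 21, 2002 falls between when the editor's assembly is delivered (Jul 12, 2002) and when picture lock is reached (Jul 24, 2002).

The editor's assembly is delivered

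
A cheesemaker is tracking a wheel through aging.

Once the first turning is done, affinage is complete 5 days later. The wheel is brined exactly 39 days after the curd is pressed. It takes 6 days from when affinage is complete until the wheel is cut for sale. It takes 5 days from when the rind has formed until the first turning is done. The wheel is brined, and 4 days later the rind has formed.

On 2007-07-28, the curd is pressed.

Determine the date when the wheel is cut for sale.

The curd is pressed: Jul 28, 2007.
The wheel is brined: Jul 28, 2007 + 39 days = Sep 5, 2007.
The rind has formed: Sep 5, 2007 + 4 days = Sep 9, 2007.
The first turning is done: Sep 9, 2007 + 5 days = Sep 14, 2007.
Affinage is complete: Sep 14, 2007 + 5 days = Sep 19, 2007.
The wheel is cut for sale: Sep 19, 2007 + 6 days = Sep 25, 2007.

2007-09-25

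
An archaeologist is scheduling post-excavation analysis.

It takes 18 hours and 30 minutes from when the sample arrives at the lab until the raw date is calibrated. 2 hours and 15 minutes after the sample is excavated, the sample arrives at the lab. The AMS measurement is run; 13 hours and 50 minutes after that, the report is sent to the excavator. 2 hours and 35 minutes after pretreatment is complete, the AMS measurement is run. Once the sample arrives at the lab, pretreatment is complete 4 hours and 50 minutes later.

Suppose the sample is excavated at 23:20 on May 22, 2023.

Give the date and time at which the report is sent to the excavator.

The sample is excavated: 23:20 May 22, 2023.
The sample arrives at the lab: 23:20 May 22, 2023 + 2h15m = 01:35 May 23, 2023.
Pretreatment is complete: 01:35 May 23, 2023 + 4h50m = 06:25 May 23, 2023.
The AMS measurement is run: 06:25 May 23, 2023 + 2h35m = 09:00 May 23, 2023.
The report is sent to the excavator: 09:00 May 23, 2023 + 13h50m = 22:50 May 23, 2023.

22:50 on May 23, 2023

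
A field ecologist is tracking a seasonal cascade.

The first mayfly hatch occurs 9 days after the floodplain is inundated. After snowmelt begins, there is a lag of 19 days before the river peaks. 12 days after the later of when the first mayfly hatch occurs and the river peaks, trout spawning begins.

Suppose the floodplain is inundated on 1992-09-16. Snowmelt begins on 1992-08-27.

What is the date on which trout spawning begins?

The floodplain is inundated: Sep 16, 1992.
The first mayfly hatch occurs: Sep 16, 1992 + 9 days = Sep 25, 1992.
Snowmelt begins: Aug 27, 1992.
The river peaks: Aug 27, 1992 + 19 days = Sep 15, 1992.
Both prerequisites met — the first mayfly hatch occurs (Sep 25, 1992), the river peaks (Sep 15, 1992); the later is Sep 25, 1992.
Trout spawning begins: Sep 25, 1992 + 12 days = Oct 7, 1992.

1992-10-07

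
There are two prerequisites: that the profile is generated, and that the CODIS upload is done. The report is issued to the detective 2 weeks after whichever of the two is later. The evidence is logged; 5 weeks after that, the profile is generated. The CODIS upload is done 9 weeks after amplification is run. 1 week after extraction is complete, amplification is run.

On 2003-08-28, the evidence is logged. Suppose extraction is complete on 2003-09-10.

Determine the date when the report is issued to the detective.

The evidence is logged: Aug 28, 2003.
The profile is generated: Aug 28, 2003 + 5 weeks = Oct 2, 2003.
Extraction is complete: Sep 10, 2003.
Amplification is run: Sep 10, 2003 + 1 week = Sep 17, 2003.
The CODIS upload is done: Sep 17, 2003 + 9 weeks = Nov 19, 2003.
Both prerequisites met — the profile is generated (Oct 2, 2003), the CODIS upload is done (Nov 19, 2003); the later is Nov 19, 2003.
The report is issued to the detective: Nov 19, 2003 + 2 weeks = Dec 3, 2003.

2003-12-03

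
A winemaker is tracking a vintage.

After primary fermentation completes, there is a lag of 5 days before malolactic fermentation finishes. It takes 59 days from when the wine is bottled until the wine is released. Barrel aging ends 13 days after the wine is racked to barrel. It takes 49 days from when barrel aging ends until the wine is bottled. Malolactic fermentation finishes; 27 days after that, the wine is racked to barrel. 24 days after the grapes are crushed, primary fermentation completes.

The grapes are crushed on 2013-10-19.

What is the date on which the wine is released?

The grapes are crushed: Oct 19, 2013.
Primary fermentation completes: Oct 19, 2013 + 24 days = Nov 12, 2013.
Malolactic fermentation finishes: Nov 12, 2013 + 5 days = Nov 17, 2013.
The wine is racked to barrel: Nov 17, 2013 + 27 days = Dec 14, 2013.
Barrel aging ends: Dec 14, 2013 + 13 days = Dec 27, 2013.
The wine is bottled: Dec 27, 2013 + 49 days = Feb 14, 2014.
The wine is released: Feb 14, 2014 + 59 days = Apr 14, 2014.

2014-04-14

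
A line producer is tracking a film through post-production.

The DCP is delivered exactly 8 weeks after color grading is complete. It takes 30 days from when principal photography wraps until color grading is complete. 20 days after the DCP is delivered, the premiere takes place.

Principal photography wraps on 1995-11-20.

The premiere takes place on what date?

1996-03-05

Principal photography wraps: Nov 20, 1995.
Color grading is complete: Nov 20, 1995 + 30 days = Dec 20, 1995.
The DCP is delivered: Dec 20, 1995 + 8 weeks = Feb 14, 1996.
The premiere takes place: Feb 14, 1996 + 20 days = Mar 5, 1996.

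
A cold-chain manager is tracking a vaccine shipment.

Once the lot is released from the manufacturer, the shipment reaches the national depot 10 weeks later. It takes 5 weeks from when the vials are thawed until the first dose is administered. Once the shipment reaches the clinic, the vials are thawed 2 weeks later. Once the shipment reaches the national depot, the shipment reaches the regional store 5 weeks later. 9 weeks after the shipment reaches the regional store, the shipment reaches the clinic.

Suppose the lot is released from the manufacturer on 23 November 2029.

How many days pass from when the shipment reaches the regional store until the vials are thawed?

77 days

Causal path: the shipment reaches the regional store → the shipment reaches the clinic → the vials are thawed.
Total delay along the path: 9 + 2 weeks = 11 weeks = 77 days.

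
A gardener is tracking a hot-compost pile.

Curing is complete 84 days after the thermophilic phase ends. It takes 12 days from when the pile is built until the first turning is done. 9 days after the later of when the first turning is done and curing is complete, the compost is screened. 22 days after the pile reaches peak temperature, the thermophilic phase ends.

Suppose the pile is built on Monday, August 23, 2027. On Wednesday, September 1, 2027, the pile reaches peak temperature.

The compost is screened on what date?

The pile is built: Aug 23, 2027.
The first turning is done: Aug 23, 2027 + 12 days = Sep 4, 2027.
The pile reaches peak temperature: Sep 1, 2027.
The thermophilic phase ends: Sep 1, 2027 + 22 days = Sep 23, 2027.
Curing is complete: Sep 23, 2027 + 84 days = Dec 16, 2027.
Both prerequisites met — the first turning is done (Sep 4, 2027), curing is complete (Dec 16, 2027); the later is Dec 16, 2027.
The compost is screened: Dec 16, 2027 + 9 days = Dec 25, 2027.

Saturday, December 25, 2027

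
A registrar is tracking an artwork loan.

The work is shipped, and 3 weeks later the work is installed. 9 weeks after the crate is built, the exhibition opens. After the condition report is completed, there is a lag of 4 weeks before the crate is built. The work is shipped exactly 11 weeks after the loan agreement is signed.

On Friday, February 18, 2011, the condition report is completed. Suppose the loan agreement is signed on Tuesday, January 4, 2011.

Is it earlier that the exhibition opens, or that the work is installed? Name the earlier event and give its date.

The condition report is completed: Feb 18, 2011.
The crate is built: Feb 18, 2011 + 4 weeks = Mar 18, 2011.
The exhibition opens: Mar 18, 2011 + 9 weeks = May 20, 2011.
The loan agreement is signed: Jan 4, 2011.
The work is shipped: Jan 4, 2011 + 11 weeks = Mar 22, 2011.
The work is installed: Mar 22, 2011 + 3 weeks = Apr 12, 2011.
Comparing: the exhibition opens on May 20, 2011 vs the work is installed on Apr 12, 2011. Earlier: the work is installed.

The work is installed — Tuesday, April 12, 2011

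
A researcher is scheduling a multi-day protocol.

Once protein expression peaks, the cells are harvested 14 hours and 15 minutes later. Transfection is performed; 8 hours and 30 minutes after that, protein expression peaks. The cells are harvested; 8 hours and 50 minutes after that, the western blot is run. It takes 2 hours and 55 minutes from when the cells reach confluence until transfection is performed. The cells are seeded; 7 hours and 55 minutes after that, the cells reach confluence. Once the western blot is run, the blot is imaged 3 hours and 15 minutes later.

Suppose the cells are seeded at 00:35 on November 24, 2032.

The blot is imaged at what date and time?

22:15 on November 25, 2032

The cells are seeded: 00:35 Nov 24, 2032.
The cells reach confluence: 00:35 Nov 24, 2032 + 7h55m = 08:30 Nov 24, 2032.
Transfection is performed: 08:30 Nov 24, 2032 + 2h55m = 11:25 Nov 24, 2032.
Protein expression peaks: 11:25 Nov 24, 2032 + 8h30m = 19:55 Nov 24, 2032.
The cells are harvested: 19:55 Nov 24, 2032 + 14h15m = 10:10 Nov 25, 2032.
The western blot is run: 10:10 Nov 25, 2032 + 8h50m = 19:00 Nov 25, 2032.
The blot is imaged: 19:00 Nov 25, 2032 + 3h15m = 22:15 Nov 25, 2032.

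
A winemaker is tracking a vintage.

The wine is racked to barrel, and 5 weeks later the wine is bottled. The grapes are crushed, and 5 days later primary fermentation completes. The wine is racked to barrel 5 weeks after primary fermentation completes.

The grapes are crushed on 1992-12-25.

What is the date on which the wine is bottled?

1993-03-10

The grapes are crushed: Dec 25, 1992.
Primary fermentation completes: Dec 25, 1992 + 5 days = Dec 30, 1992.
The wine is racked to barrel: Dec 30, 1992 + 5 weeks = Feb 3, 1993.
The wine is bottled: Feb 3, 1993 + 5 weeks = Mar 10, 1993.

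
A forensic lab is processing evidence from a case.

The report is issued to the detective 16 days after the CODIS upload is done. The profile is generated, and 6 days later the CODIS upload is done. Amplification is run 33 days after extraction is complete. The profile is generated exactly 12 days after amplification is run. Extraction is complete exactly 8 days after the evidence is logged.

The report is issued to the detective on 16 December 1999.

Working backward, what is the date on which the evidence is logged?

2 October 1999

The report is issued to the detective: Dec 16, 1999.
The CODIS upload is done: Dec 16, 1999 − 16 days = Nov 30, 1999.
The profile is generated: Nov 30, 1999 − 6 days = Nov 24, 1999.
Amplification is run: Nov 24, 1999 − 12 days = Nov 12, 1999.
Extraction is complete: Nov 12, 1999 − 33 days = Oct 10, 1999.
The evidence is logged: Oct 10, 1999 − 8 days = Oct 2, 1999.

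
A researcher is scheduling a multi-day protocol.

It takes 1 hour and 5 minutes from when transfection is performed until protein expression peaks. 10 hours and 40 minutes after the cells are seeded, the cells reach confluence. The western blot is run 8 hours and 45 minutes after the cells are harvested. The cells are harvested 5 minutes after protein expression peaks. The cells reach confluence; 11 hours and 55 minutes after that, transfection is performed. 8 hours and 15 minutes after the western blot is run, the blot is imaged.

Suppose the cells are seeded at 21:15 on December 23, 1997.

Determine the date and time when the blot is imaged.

14:00 on December 25, 1997

The cells are seeded: 21:15 Dec 23, 1997.
The cells reach confluence: 21:15 Dec 23, 1997 + 10h40m = 07:55 Dec 24, 1997.
Transfection is performed: 07:55 Dec 24, 1997 + 11h55m = 19:50 Dec 24, 1997.
Protein expression peaks: 19:50 Dec 24, 1997 + 1h05m = 20:55 Dec 24, 1997.
The cells are harvested: 20:55 Dec 24, 1997 + 5m = 21:00 Dec 24, 1997.
The western blot is run: 21:00 Dec 24, 1997 + 8h45m = 05:45 Dec 25, 1997.
The blot is imaged: 05:45 Dec 25, 1997 + 8h15m = 14:00 Dec 25, 1997.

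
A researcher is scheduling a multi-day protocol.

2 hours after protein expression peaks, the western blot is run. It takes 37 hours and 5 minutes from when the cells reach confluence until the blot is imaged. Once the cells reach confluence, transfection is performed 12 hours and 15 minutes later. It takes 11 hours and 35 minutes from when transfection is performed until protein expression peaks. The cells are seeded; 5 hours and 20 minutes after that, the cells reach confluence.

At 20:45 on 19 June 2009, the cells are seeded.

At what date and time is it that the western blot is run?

The cells are seeded: 20:45 Jun 19, 2009.
The cells reach confluence: 20:45 Jun 19, 2009 + 5h20m = 02:05 Jun 20, 2009.
Transfection is performed: 02:05 Jun 20, 2009 + 12h15m = 14:20 Jun 20, 2009.
Protein expression peaks: 14:20 Jun 20, 2009 + 11h35m = 01:55 Jun 21, 2009.
The western blot is run: 01:55 Jun 21, 2009 + 2h = 03:55 Jun 21, 2009.

03:55 on 21 June 2009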